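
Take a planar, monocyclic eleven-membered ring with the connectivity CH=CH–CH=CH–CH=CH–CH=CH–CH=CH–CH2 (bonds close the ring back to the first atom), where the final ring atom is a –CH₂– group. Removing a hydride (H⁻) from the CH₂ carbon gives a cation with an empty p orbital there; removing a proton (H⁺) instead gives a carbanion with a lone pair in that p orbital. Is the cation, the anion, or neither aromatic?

Once that carbon is sp², every ring atom has a p orbital and both ions are fully conjugated.
Cation: 5 × 2 + 0 = 10 π electrons → 4(2)+2, aromatic.
Anion: 5 × 2 + 2 = 12 π electrons → 4(3), antiaromatic.

The cation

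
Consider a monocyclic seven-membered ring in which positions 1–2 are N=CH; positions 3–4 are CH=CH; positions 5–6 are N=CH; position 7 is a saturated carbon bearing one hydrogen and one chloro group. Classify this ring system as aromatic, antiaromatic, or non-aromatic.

The CH(chloro) position has four σ bonds — that saturated carbon is sp³ and has no p orbital in the ring π system — so the cyclic conjugation is interrupted.
Hückel's rule only applies to fully conjugated rings, so this one is simply non-aromatic.

Non-aromatic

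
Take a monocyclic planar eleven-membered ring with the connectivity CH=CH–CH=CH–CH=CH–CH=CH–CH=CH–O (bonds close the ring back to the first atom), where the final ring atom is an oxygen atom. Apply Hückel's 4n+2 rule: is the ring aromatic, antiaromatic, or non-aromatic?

Antiaromatic

The p orbitals form a continuous loop: the double-bond atoms are sp², each contributing one p electron; the oxygen donates one lone pair from its p orbital. The ring is fully conjugated.
Counting π electrons: 5 × 2 = 10 from the double-bond units + 2 from the O atom = 12.
With 12 = 4·3 π electrons, Hückel's rule classifies the planar ring as antiaromatic.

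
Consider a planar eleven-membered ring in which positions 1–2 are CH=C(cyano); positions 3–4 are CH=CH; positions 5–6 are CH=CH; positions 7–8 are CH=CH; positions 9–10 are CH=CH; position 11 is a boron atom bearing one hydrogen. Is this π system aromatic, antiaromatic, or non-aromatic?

Aromatic

Every ring atom contributes a p orbital perpendicular to the ring (the double-bond atoms are sp², each contributing one p electron; the boron has an empty p orbital), so the π system is cyclic and fully conjugated.
Adding the contributions, 5 × 2 = 10 from the double-bond units + 0 from the BH atom = 10.
Since 10 = 4·2 + 2, the ring meets the 4n+2 criterion.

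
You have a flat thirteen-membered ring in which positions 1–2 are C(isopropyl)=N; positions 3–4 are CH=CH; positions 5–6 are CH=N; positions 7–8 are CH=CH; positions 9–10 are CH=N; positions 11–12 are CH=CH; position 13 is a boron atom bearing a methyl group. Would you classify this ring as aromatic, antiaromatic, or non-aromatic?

All ring atoms are sp² and supply a p orbital to the ring (each doubly-bonded ring atom is sp² with one p-orbital electron; each sp² =N– keeps its lone pair in-plane and puts one electron into the π system; the boron has an empty p orbital); the conjugation is uninterrupted.
Tallying contributions gives 6 × 2 = 12 from the double-bond units + 0 from the B(methyl) atom = 12.
With 12 = 4·3 π electrons, Hückel's rule classifies the planar ring as antiaromatic.

Antiaromatic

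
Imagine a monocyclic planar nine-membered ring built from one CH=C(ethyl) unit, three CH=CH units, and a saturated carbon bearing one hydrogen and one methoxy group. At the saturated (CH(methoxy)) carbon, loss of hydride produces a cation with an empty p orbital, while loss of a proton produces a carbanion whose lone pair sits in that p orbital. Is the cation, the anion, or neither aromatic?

Both ions have a continuous loop of p orbitals — each ring atom is sp².
Cation: 4 × 2 + 0 = 8 π electrons → 4(2), antiaromatic.
Anion: 4 × 2 + 2 = 10 π electrons → 4(2)+2, aromatic.

The anion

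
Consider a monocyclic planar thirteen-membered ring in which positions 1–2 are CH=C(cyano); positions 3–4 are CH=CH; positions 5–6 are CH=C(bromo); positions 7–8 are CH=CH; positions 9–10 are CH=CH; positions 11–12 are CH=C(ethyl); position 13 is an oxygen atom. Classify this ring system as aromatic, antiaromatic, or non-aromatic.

All ring atoms are sp² and supply a p orbital to the ring (each doubly-bonded ring atom is sp² with one p-orbital electron; the oxygen donates one lone pair from its p orbital); the conjugation is uninterrupted.
π-electron count: 6 × 2 = 12 from the double-bond units + 2 from the O atom = 14.
With 14 π electrons (n = 3), the Hückel 4n+2 condition holds.

Aromatic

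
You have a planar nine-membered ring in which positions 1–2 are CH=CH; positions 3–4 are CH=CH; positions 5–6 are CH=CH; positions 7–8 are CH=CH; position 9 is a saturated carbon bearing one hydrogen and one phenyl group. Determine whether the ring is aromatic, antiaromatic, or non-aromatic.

Because that saturated carbon is sp³ and has no p orbital in the ring π system at the CH(phenyl) position, the π system cannot extend all the way around the ring.
Hückel's rule only applies to fully conjugated rings, so this one is simply non-aromatic.

Non-aromatic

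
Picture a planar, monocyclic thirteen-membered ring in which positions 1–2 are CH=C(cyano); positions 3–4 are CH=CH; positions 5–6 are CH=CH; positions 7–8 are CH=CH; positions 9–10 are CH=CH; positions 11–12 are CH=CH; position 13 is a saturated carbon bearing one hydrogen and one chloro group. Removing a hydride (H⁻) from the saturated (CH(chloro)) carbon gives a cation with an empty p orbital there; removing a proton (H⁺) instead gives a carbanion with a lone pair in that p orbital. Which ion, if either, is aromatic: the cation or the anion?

The anion

Both ions have a continuous loop of p orbitals — each ring atom is sp².
Cation: 6 × 2 + 0 = 12 π electrons → 4(3), antiaromatic.
Anion: 6 × 2 + 2 = 14 π electrons → 4(3)+2, aromatic.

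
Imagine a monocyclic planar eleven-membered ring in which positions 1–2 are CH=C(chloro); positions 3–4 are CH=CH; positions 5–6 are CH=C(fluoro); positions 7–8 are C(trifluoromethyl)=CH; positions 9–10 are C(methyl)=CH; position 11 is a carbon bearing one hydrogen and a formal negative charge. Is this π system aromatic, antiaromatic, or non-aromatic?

Antiaromatic

Every ring atom contributes a p orbital perpendicular to the ring (each doubly-bonded ring atom is sp² with one p-orbital electron; the carbanion's lone pair occupies the p orbital), so the π system is cyclic and fully conjugated.
π-electron count: 5 × 2 = 10 from the double-bond units + 2 from the CH(-) atom = 12.
12 = 4(3); a planar, fully conjugated 4n system is antiaromatic.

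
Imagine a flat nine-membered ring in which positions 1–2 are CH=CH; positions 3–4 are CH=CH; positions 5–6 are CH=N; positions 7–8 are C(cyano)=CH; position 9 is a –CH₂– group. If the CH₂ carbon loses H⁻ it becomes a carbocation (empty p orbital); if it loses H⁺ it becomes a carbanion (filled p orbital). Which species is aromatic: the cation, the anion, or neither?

The anion

In both ions every ring atom is sp² and contributes a p orbital, so both rings are fully conjugated.
Cation: 4 × 2 + 0 = 8 π electrons → 4(2), antiaromatic.
Anion: 4 × 2 + 2 = 10 π electrons → 4(2)+2, aromatic.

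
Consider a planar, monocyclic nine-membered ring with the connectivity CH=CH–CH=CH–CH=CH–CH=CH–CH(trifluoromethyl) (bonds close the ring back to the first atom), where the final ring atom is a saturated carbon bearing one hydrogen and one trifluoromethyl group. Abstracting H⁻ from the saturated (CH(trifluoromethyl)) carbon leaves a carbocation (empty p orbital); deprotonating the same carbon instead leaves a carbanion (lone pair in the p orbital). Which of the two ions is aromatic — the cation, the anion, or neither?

The anion

Once that carbon is sp², every ring atom has a p orbital and both ions are fully conjugated.
Cation: 4 × 2 + 0 = 8 π electrons → 4(2), antiaromatic.
Anion: 4 × 2 + 2 = 10 π electrons → 4(2)+2, aromatic.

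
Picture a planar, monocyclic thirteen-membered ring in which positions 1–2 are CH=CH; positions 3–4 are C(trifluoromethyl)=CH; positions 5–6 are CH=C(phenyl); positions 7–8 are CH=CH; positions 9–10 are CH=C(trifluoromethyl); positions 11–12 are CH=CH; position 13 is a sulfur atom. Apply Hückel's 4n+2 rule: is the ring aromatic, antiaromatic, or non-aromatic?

Aromatic

All ring atoms are sp² and supply a p orbital to the ring (each doubly-bonded ring atom is sp² with one p-orbital electron; the sulfur donates one lone pair from its p orbital); the conjugation is uninterrupted.
Tallying contributions gives 6 × 2 = 12 from the double-bond units + 2 from the S atom = 14.
Since 14 = 4·3 + 2, the ring meets the 4n+2 criterion.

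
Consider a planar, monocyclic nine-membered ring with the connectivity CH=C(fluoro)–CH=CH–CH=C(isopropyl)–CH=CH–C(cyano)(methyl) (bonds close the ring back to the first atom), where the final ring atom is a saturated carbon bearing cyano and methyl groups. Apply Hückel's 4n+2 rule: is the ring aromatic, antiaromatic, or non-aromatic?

At the C(cyano)(methyl) position, that saturated carbon is sp³ and has no p orbital in the ring π system; the ring's p-orbital overlap is broken there.
Without a continuous loop of overlapping p orbitals the Hückel electron count never comes into play.

Non-aromatic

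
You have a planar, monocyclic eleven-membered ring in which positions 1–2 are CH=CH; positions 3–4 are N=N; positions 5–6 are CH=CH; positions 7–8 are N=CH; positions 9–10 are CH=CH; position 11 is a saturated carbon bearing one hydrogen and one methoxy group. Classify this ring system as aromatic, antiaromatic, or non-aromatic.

Non-aromatic

The CH(methoxy) carbon is saturated: that saturated carbon is sp³ and has no p orbital in the ring π system. Conjugation is not continuous around the ring.
Broken conjugation rules out both aromaticity and antiaromaticity.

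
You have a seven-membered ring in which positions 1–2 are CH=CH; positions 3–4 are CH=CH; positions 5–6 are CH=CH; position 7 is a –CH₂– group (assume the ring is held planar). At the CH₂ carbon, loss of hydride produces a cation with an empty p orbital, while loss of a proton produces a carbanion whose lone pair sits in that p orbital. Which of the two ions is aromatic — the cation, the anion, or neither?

The cation

In both ions every ring atom is sp² and contributes a p orbital, so both rings are fully conjugated.
Cation: 3 × 2 + 0 = 6 π electrons → 4(1)+2, aromatic.
Anion: 3 × 2 + 2 = 8 π electrons → 4(2), antiaromatic.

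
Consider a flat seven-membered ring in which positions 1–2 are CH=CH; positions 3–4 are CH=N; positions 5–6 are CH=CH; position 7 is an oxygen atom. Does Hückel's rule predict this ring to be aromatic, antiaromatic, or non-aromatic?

Antiaromatic

Check conjugation: every atom in a ring double bond is sp² and brings one electron to the p orbital; each =N– nitrogen is pyridine-type (lone pair in the sp² plane, one electron in the p orbital); the oxygen donates one lone pair from its p orbital — every position has a p orbital, so the cyclic π system is continuous.
Tallying contributions gives 3 × 2 = 6 from the double-bond units + 2 from the O atom = 8.
A 4n π count (8, n = 2) in a planar conjugated ring means antiaromatic.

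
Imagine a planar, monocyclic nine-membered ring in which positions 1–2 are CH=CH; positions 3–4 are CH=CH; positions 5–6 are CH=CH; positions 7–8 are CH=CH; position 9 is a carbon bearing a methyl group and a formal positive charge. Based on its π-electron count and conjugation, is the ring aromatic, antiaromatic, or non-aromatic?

Antiaromatic

All ring atoms are sp² and supply a p orbital to the ring (every atom in a ring double bond is sp² and brings one electron to the p orbital; the carbocation has an empty p orbital); the conjugation is uninterrupted.
Adding the contributions, 4 × 2 = 8 from the double-bond units + 0 from the C(methyl)(+) atom = 8.
8 = 4(2); a planar, fully conjugated 4n system is antiaromatic.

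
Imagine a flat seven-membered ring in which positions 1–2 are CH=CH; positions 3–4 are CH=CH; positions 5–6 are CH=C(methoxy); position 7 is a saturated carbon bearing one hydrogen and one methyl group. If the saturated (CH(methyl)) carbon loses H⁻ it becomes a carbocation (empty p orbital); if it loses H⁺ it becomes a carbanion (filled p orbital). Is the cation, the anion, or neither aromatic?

The cation

In either ion the ring is fully conjugated: every atom, including the new sp² carbon, supplies a p orbital.
Cation: 3 × 2 + 0 = 6 π electrons → 4(1)+2, aromatic.
Anion: 3 × 2 + 2 = 8 π electrons → 4(2), antiaromatic.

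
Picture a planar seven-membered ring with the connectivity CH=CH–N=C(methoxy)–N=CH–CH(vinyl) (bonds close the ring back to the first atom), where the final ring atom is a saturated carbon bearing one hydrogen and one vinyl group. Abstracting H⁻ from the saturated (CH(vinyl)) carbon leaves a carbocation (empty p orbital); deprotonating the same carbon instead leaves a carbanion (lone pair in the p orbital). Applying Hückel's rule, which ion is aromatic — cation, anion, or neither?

The cation

In either ion the ring is fully conjugated: every atom, including the new sp² carbon, supplies a p orbital.
Cation: 3 × 2 + 0 = 6 π electrons → 4(1)+2, aromatic.
Anion: 3 × 2 + 2 = 8 π electrons → 4(2), antiaromatic.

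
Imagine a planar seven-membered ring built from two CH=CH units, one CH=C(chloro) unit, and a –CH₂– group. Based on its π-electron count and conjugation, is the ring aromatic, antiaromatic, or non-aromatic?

Non-aromatic

At the CH2 position, the tetrahedral CH₂ carbon is sp³ and has no p orbital in the ring π system; the ring's p-orbital overlap is broken there.
Broken conjugation rules out both aromaticity and antiaromaticity.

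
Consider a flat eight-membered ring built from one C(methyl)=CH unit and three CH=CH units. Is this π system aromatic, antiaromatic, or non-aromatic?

Every ring atom contributes a p orbital perpendicular to the ring (the double-bond atoms are sp², each contributing one p electron), so the π system is cyclic and fully conjugated.
Counting π electrons: 4 × 2 = 8 from the 4 double-bond units.
With 8 = 4·2 π electrons, Hückel's rule classifies the planar ring as antiaromatic.

Antiaromatic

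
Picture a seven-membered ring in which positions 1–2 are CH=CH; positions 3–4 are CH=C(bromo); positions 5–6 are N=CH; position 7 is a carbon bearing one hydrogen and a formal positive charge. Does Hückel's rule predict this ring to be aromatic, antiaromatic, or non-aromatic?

Every ring atom contributes a p orbital perpendicular to the ring (every atom in a ring double bond is sp² and brings one electron to the p orbital; each sp² =N– keeps its lone pair in-plane and puts one electron into the π system; the carbocation has an empty p orbital), so the π system is cyclic and fully conjugated.
Tallying contributions gives 3 × 2 = 6 from the double-bond units + 0 from the CH(+) atom = 6.
That gives a 4n+2 count (6, n = 1).

Aromatic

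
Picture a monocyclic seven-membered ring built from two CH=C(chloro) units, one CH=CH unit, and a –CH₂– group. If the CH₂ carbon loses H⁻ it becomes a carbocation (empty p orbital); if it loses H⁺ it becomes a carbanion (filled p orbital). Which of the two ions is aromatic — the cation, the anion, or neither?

In either ion the ring is fully conjugated: every atom, including the new sp² carbon, supplies a p orbital.
Cation: 3 × 2 + 0 = 6 π electrons → 4(1)+2, aromatic.
Anion: 3 × 2 + 2 = 8 π electrons → 4(2), antiaromatic.

The cation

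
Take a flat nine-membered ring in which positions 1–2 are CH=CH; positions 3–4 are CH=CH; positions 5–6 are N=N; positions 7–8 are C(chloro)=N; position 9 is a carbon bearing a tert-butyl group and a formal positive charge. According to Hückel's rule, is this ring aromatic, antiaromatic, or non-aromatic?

Antiaromatic

The p orbitals form a continuous loop: every atom in a ring double bond is sp² and brings one electron to the p orbital; each =N– nitrogen is pyridine-type (lone pair in the sp² plane, one electron in the p orbital); the carbocation has an empty p orbital. The ring is fully conjugated.
Tallying contributions gives 4 × 2 = 8 from the double-bond units + 0 from the C(tert-butyl)(+) atom = 8.
8 = 4(2); a planar, fully conjugated 4n system is antiaromatic.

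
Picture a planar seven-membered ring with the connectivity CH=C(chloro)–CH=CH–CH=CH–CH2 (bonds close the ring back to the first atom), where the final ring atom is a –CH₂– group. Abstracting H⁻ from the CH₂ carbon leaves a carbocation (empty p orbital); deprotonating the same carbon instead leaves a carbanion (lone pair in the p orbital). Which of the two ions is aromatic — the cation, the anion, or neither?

The cation

Once that carbon is sp², every ring atom has a p orbital and both ions are fully conjugated.
Cation: 3 × 2 + 0 = 6 π electrons → 4(1)+2, aromatic.
Anion: 3 × 2 + 2 = 8 π electrons → 4(2), antiaromatic.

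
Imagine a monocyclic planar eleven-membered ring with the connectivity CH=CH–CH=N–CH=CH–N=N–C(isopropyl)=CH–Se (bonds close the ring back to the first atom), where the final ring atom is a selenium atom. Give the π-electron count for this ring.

Check conjugation: each doubly-bonded ring atom is sp² with one p-orbital electron; each =N– nitrogen is pyridine-type (lone pair in the sp² plane, one electron in the p orbital); the selenium donates one lone pair from its p orbital — every position has a p orbital, so the cyclic π system is continuous.
Tallying contributions gives 5 × 2 = 10 from the double-bond units + 2 from the Se atom = 12.

12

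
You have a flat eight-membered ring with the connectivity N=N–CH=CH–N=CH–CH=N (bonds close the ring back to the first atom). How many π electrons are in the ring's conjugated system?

8

All ring atoms are sp² and supply a p orbital to the ring (every atom in a ring double bond is sp² and brings one electron to the p orbital; the doubly-bonded nitrogens are pyridine-type — their lone pairs lie in the ring plane, leaving one electron in the p orbital); the conjugation is uninterrupted.
Counting π electrons: 4 × 2 = 8 from the 4 double-bond units.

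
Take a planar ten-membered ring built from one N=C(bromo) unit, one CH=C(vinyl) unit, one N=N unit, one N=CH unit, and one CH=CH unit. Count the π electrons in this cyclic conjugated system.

10

Every ring atom contributes a p orbital perpendicular to the ring (the double-bond atoms are sp², each contributing one p electron; each =N– nitrogen is pyridine-type (lone pair in the sp² plane, one electron in the p orbital)), so the π system is cyclic and fully conjugated.
Tallying contributions gives 5 × 2 = 10 from the 5 double-bond units.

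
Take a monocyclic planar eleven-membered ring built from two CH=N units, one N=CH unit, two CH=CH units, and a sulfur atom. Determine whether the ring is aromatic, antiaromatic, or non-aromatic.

The p orbitals form a continuous loop: each doubly-bonded ring atom is sp² with one p-orbital electron; each =N– nitrogen is pyridine-type (lone pair in the sp² plane, one electron in the p orbital); the sulfur donates one lone pair from its p orbital. The ring is fully conjugated.
Adding the contributions, 5 × 2 = 10 from the double-bond units + 2 from the S atom = 12.
A 4n π count (12, n = 3) in a planar conjugated ring means antiaromatic.

Antiaromatic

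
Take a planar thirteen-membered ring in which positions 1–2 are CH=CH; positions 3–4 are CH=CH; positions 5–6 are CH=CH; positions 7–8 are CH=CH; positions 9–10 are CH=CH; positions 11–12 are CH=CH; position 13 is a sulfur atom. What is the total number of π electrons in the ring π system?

14

All ring atoms are sp² and supply a p orbital to the ring (the double-bond atoms are sp², each contributing one p electron; the sulfur donates one lone pair from its p orbital); the conjugation is uninterrupted.
Counting π electrons: 6 × 2 = 12 from the double-bond units + 2 from the S atom = 14.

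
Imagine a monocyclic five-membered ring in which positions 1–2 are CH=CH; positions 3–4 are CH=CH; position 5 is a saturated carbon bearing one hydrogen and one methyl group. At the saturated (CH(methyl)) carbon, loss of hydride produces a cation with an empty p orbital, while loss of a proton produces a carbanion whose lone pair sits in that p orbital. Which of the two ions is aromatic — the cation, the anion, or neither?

In both ions every ring atom is sp² and contributes a p orbital, so both rings are fully conjugated.
Cation: 2 × 2 + 0 = 4 π electrons → 4(1), antiaromatic.
Anion: 2 × 2 + 2 = 6 π electrons → 4(1)+2, aromatic.

The anion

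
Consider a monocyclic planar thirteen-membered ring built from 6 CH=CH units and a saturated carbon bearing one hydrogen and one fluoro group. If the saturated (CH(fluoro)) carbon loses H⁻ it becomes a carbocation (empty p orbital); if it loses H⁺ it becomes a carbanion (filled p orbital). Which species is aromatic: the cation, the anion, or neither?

In both ions every ring atom is sp² and contributes a p orbital, so both rings are fully conjugated.
Cation: 6 × 2 + 0 = 12 π electrons → 4(3), antiaromatic.
Anion: 6 × 2 + 2 = 14 π electrons → 4(3)+2, aromatic.

The anion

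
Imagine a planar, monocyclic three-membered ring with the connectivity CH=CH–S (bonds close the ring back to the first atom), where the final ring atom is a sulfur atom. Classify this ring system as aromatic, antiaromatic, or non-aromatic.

All ring atoms are sp² and supply a p orbital to the ring (the double-bond atoms are sp², each contributing one p electron; the sulfur donates one lone pair from its p orbital); the conjugation is uninterrupted.
Adding the contributions, 1 × 2 = 2 from the double-bond unit + 2 from the S atom = 4.
4 is a 4n count (n = 1), so the planar conjugated ring is antiaromatic.

Antiaromatic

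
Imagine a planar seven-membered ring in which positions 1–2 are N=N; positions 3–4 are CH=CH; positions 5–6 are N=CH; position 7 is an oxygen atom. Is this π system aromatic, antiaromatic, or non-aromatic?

Check conjugation: the double-bond atoms are sp², each contributing one p electron; each =N– nitrogen is pyridine-type (lone pair in the sp² plane, one electron in the p orbital); the oxygen donates one lone pair from its p orbital — every position has a p orbital, so the cyclic π system is continuous.
π-electron count: 3 × 2 = 6 from the double-bond units + 2 from the O atom = 8.
A 4n π count (8, n = 2) in a planar conjugated ring means antiaromatic.

Antiaromatic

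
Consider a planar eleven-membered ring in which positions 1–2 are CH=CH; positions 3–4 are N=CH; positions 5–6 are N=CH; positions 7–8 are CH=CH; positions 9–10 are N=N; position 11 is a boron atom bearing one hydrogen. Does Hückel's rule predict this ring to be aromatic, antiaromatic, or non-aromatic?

Aromatic

All ring atoms are sp² and supply a p orbital to the ring (the double-bond atoms are sp², each contributing one p electron; each sp² =N– keeps its lone pair in-plane and puts one electron into the π system; the boron has an empty p orbital); the conjugation is uninterrupted.
Counting π electrons: 5 × 2 = 10 from the double-bond units + 0 from the BH atom = 10.
With 10 π electrons (n = 2), the Hückel 4n+2 condition holds.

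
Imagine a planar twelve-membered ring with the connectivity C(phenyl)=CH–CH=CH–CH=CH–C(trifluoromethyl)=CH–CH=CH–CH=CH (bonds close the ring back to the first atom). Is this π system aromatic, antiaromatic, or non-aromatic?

The p orbitals form a continuous loop: each doubly-bonded ring atom is sp² with one p-orbital electron. The ring is fully conjugated.
π-electron count: 6 × 2 = 12 from the 6 double-bond units.
A 4n π count (12, n = 3) in a planar conjugated ring means antiaromatic.

Antiaromatic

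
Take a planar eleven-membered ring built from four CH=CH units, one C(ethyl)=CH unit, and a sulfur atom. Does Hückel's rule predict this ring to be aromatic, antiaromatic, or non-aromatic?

Every ring atom contributes a p orbital perpendicular to the ring (every atom in a ring double bond is sp² and brings one electron to the p orbital; the sulfur donates one lone pair from its p orbital), so the π system is cyclic and fully conjugated.
Counting π electrons: 5 × 2 = 10 from the double-bond units + 2 from the S atom = 12.
12 is a 4n count (n = 3), so the planar conjugated ring is antiaromatic.

Antiaromatic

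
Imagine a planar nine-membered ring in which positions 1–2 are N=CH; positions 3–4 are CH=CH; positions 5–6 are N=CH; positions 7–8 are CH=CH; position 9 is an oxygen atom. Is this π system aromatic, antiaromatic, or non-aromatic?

Aromatic

All ring atoms are sp² and supply a p orbital to the ring (the double-bond atoms are sp², each contributing one p electron; the doubly-bonded nitrogens are pyridine-type — their lone pairs lie in the ring plane, leaving one electron in the p orbital; the oxygen donates one lone pair from its p orbital); the conjugation is uninterrupted.
π-electron count: 4 × 2 = 8 from the double-bond units + 2 from the O atom = 10.
With 10 π electrons (n = 2), the Hückel 4n+2 condition holds.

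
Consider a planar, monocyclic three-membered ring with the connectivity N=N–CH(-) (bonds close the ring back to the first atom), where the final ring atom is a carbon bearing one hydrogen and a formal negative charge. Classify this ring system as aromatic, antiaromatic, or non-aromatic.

Check conjugation: every atom in a ring double bond is sp² and brings one electron to the p orbital; the doubly-bonded nitrogens are pyridine-type — their lone pairs lie in the ring plane, leaving one electron in the p orbital; the carbanion's lone pair occupies the p orbital — every position has a p orbital, so the cyclic π system is continuous.
π-electron count: 1 × 2 = 2 from the double-bond unit + 2 from the CH(-) atom = 4.
A 4n π count (4, n = 1) in a planar conjugated ring means antiaromatic.

Antiaromatic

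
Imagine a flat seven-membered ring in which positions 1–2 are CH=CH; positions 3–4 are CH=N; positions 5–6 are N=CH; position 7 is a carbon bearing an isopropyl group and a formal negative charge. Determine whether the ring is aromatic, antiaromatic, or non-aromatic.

All ring atoms are sp² and supply a p orbital to the ring (every atom in a ring double bond is sp² and brings one electron to the p orbital; the doubly-bonded nitrogens are pyridine-type — their lone pairs lie in the ring plane, leaving one electron in the p orbital; the carbanion's lone pair occupies the p orbital); the conjugation is uninterrupted.
Tallying contributions gives 3 × 2 = 6 from the double-bond units + 2 from the C(isopropyl)(-) atom = 8.
A 4n π count (8, n = 2) in a planar conjugated ring means antiaromatic.

Antiaromatic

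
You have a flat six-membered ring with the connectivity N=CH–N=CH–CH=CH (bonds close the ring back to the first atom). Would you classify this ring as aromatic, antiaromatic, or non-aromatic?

Every ring atom contributes a p orbital perpendicular to the ring (every atom in a ring double bond is sp² and brings one electron to the p orbital; each sp² =N– keeps its lone pair in-plane and puts one electron into the π system), so the π system is cyclic and fully conjugated.
Tallying contributions gives 3 × 2 = 6 from the 3 double-bond units.
With 6 π electrons (n = 1), the Hückel 4n+2 condition holds.

Aromatic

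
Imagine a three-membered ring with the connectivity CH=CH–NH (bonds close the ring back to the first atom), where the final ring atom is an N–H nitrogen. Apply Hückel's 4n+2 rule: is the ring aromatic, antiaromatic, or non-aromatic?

Antiaromatic

Every ring atom contributes a p orbital perpendicular to the ring (each doubly-bonded ring atom is sp² with one p-orbital electron; the pyrrole-type nitrogen donates its lone pair from the p orbital), so the π system is cyclic and fully conjugated.
π-electron count: 1 × 2 = 2 from the double-bond unit + 2 from the NH atom = 4.
With 4 = 4·1 π electrons, Hückel's rule classifies the planar ring as antiaromatic.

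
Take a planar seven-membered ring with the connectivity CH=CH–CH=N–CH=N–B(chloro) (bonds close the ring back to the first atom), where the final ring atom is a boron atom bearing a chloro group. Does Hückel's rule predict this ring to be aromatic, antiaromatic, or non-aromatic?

Aromatic

The p orbitals form a continuous loop: the double-bond atoms are sp², each contributing one p electron; the doubly-bonded nitrogens are pyridine-type — their lone pairs lie in the ring plane, leaving one electron in the p orbital; the boron has an empty p orbital. The ring is fully conjugated.
Tallying contributions gives 3 × 2 = 6 from the double-bond units + 0 from the B(chloro) atom = 6.
With 6 π electrons (n = 1), the Hückel 4n+2 condition holds.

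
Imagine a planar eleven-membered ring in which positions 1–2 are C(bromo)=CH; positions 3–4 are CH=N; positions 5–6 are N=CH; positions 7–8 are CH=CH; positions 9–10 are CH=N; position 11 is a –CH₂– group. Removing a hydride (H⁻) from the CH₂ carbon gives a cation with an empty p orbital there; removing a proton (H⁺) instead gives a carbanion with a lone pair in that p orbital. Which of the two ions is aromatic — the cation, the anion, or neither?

The cation

Once that carbon is sp², every ring atom has a p orbital and both ions are fully conjugated.
Cation: 5 × 2 + 0 = 10 π electrons → 4(2)+2, aromatic.
Anion: 5 × 2 + 2 = 12 π electrons → 4(3), antiaromatic.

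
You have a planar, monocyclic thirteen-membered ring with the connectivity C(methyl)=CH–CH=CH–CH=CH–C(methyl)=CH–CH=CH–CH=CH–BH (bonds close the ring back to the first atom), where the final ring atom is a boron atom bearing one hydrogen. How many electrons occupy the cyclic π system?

12

Check conjugation: each doubly-bonded ring atom is sp² with one p-orbital electron; the boron has an empty p orbital — every position has a p orbital, so the cyclic π system is continuous.
Adding the contributions, 6 × 2 = 12 from the double-bond units + 0 from the BH atom = 12.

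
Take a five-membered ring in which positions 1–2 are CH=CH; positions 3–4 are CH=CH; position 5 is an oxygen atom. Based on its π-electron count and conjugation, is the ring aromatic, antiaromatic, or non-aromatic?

Aromatic

The p orbitals form a continuous loop: each doubly-bonded ring atom is sp² with one p-orbital electron; the oxygen donates one lone pair from its p orbital. The ring is fully conjugated.
Adding the contributions, 2 × 2 = 4 from the double-bond units + 2 from the O atom = 6.
Since 6 = 4·1 + 2, the ring meets the 4n+2 criterion.
This is furan.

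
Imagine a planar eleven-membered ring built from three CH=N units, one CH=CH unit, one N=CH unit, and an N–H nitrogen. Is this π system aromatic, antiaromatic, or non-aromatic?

Every ring atom contributes a p orbital perpendicular to the ring (every atom in a ring double bond is sp² and brings one electron to the p orbital; each =N– nitrogen is pyridine-type (lone pair in the sp² plane, one electron in the p orbital); the pyrrole-type nitrogen donates its lone pair from the p orbital), so the π system is cyclic and fully conjugated.
π-electron count: 5 × 2 = 10 from the double-bond units + 2 from the NH atom = 12.
With 12 = 4·3 π electrons, Hückel's rule classifies the planar ring as antiaromatic.

Antiaromatic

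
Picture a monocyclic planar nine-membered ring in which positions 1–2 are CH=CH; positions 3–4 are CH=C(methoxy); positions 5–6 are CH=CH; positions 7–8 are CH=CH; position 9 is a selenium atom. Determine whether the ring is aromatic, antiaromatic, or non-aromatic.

Aromatic

Every ring atom contributes a p orbital perpendicular to the ring (every atom in a ring double bond is sp² and brings one electron to the p orbital; the selenium donates one lone pair from its p orbital), so the π system is cyclic and fully conjugated.
Tallying contributions gives 4 × 2 = 8 from the double-bond units + 2 from the Se atom = 10.
With 10 π electrons (n = 2), the Hückel 4n+2 condition holds.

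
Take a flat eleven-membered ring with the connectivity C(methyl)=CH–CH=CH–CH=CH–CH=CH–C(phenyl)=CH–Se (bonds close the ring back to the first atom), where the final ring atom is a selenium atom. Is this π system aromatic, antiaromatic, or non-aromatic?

Antiaromatic

All ring atoms are sp² and supply a p orbital to the ring (the double-bond atoms are sp², each contributing one p electron; the selenium donates one lone pair from its p orbital); the conjugation is uninterrupted.
Tallying contributions gives 5 × 2 = 10 from the double-bond units + 2 from the Se atom = 12.
A 4n π count (12, n = 3) in a planar conjugated ring means antiaromatic.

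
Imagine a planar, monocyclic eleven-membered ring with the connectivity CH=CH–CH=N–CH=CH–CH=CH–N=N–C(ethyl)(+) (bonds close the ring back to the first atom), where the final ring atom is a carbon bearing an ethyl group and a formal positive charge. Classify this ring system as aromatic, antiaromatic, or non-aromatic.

All ring atoms are sp² and supply a p orbital to the ring (the double-bond atoms are sp², each contributing one p electron; the doubly-bonded nitrogens are pyridine-type — their lone pairs lie in the ring plane, leaving one electron in the p orbital; the carbocation has an empty p orbital); the conjugation is uninterrupted.
Tallying contributions gives 5 × 2 = 10 from the double-bond units + 0 from the C(ethyl)(+) atom = 10.
10 = 4(2) + 2, which satisfies Hückel's 4n+2 rule.

Aromatic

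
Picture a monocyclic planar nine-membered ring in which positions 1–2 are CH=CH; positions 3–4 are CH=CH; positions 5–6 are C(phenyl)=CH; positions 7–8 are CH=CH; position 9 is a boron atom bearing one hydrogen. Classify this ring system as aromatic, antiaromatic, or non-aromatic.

All ring atoms are sp² and supply a p orbital to the ring (each doubly-bonded ring atom is sp² with one p-orbital electron; the boron has an empty p orbital); the conjugation is uninterrupted.
Counting π electrons: 4 × 2 = 8 from the double-bond units + 0 from the BH atom = 8.
With 8 = 4·2 π electrons, Hückel's rule classifies the planar ring as antiaromatic.

Antiaromatic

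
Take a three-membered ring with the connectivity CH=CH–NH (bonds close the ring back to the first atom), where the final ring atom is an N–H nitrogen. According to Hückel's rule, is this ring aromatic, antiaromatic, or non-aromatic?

The p orbitals form a continuous loop: the double-bond atoms are sp², each contributing one p electron; the pyrrole-type nitrogen donates its lone pair from the p orbital. The ring is fully conjugated.
π-electron count: 1 × 2 = 2 from the double-bond unit + 2 from the NH atom = 4.
With 4 = 4·1 π electrons, Hückel's rule classifies the planar ring as antiaromatic.

Antiaromatic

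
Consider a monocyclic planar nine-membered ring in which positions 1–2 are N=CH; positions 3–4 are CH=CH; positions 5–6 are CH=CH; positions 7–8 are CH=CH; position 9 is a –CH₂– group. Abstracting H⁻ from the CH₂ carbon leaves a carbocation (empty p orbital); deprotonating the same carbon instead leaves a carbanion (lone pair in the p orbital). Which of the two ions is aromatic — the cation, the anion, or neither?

The anion

Once that carbon is sp², every ring atom has a p orbital and both ions are fully conjugated.
Cation: 4 × 2 + 0 = 8 π electrons → 4(2), antiaromatic.
Anion: 4 × 2 + 2 = 10 π electrons → 4(2)+2, aromatic.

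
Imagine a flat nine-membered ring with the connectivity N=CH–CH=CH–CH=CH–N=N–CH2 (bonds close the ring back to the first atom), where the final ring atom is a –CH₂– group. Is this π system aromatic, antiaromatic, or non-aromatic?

Because the tetrahedral CH₂ carbon is sp³ and has no p orbital in the ring π system at the CH2 position, the π system cannot extend all the way around the ring.
Broken conjugation rules out both aromaticity and antiaromaticity.

Non-aromatic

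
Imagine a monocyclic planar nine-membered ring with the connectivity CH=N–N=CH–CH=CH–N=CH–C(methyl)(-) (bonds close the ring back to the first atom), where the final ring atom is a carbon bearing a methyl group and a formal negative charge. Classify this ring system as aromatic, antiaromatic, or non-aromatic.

Check conjugation: the double-bond atoms are sp², each contributing one p electron; each sp² =N– keeps its lone pair in-plane and puts one electron into the π system; the carbanion's lone pair occupies the p orbital — every position has a p orbital, so the cyclic π system is continuous.
π-electron count: 4 × 2 = 8 from the double-bond units + 2 from the C(methyl)(-) atom = 10.
With 10 π electrons (n = 2), the Hückel 4n+2 condition holds.

Aromatic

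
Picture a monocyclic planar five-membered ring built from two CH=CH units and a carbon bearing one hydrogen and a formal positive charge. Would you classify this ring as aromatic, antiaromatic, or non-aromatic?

Antiaromatic

The p orbitals form a continuous loop: every atom in a ring double bond is sp² and brings one electron to the p orbital; the carbocation has an empty p orbital. The ring is fully conjugated.
Tallying contributions gives 2 × 2 = 4 from the double-bond units + 0 from the CH(+) atom = 4.
4 is a 4n count (n = 1), so the planar conjugated ring is antiaromatic.
(The species described is the cyclopentadienyl cation.)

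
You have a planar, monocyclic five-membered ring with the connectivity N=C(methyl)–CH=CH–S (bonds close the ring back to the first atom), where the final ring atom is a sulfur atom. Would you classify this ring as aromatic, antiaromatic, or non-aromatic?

Every ring atom contributes a p orbital perpendicular to the ring (the double-bond atoms are sp², each contributing one p electron; the doubly-bonded nitrogens are pyridine-type — their lone pairs lie in the ring plane, leaving one electron in the p orbital; the sulfur donates one lone pair from its p orbital), so the π system is cyclic and fully conjugated.
Counting π electrons: 2 × 2 = 4 from the double-bond units + 2 from the S atom = 6.
That gives a 4n+2 count (6, n = 1).

Aromatic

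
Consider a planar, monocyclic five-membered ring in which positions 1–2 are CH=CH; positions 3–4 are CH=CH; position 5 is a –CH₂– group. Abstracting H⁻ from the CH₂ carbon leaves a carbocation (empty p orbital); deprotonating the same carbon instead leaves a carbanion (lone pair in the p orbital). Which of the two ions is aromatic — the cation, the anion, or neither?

The anion

In both ions every ring atom is sp² and contributes a p orbital, so both rings are fully conjugated.
Cation: 2 × 2 + 0 = 4 π electrons → 4(1), antiaromatic.
Anion: 2 × 2 + 2 = 6 π electrons → 4(1)+2, aromatic.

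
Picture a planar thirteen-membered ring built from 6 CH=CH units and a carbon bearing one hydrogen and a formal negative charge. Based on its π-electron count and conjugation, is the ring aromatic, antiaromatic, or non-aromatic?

The p orbitals form a continuous loop: every atom in a ring double bond is sp² and brings one electron to the p orbital; the carbanion's lone pair occupies the p orbital. The ring is fully conjugated.
Tallying contributions gives 6 × 2 = 12 from the double-bond units + 2 from the CH(-) atom = 14.
Since 14 = 4·3 + 2, the ring meets the 4n+2 criterion.

Aromatic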